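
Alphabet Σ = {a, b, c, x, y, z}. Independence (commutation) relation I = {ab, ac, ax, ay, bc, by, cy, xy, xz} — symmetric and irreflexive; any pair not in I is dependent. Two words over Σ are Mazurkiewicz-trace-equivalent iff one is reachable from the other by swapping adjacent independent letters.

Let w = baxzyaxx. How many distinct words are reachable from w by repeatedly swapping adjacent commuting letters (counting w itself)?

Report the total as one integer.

110

0(b) covers ∅
1(a) covers ∅
2(x) covers 0:b
3(z) covers 0:b, 1:a
4(y) covers 3:z
5(a) covers 3:z
6(x) covers 2:x
7(x) covers 6:x
floor of heap: 0:b, 1:a
completions by unplaced set U, small U first (add the entries for U minus each lowest piece of U):
  |U|=1: {4}:1  {5}:1  {7}:1
  |U|=2: {4,5}:2  {4,7}:2  {5,7}:2  {6,7}:1
  |U|=3: {2,6,7}:1  {3,4,5}:2  {4,5,7}:6  {4,6,7}:3  {5,6,7}:3
  |U|=4: {1,3,4,5}:2  {2,4,6,7}:4  {2,5,6,7}:4  {3,4,5,7}:8  {4,5,6,7}:12
  |U|=5: {1,3,4,5,7}:10  {2,4,5,6,7}:20  {3,4,5,6,7}:20
  |U|=6: {1,3,4,5,6,7}:30  {2,3,4,5,6,7}:40
  start at 0(b): 70
  start at 1(a): 40
sum over floor = 110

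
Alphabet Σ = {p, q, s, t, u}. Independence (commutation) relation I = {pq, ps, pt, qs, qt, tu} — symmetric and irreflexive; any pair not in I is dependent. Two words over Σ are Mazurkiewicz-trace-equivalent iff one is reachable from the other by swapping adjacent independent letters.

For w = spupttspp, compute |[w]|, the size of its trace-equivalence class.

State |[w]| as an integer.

86

drop 0:s onto floor
drop 1:p onto floor
drop 2:u onto {0:s, 1:p}
drop 3:p onto {2:u}
drop 4:t onto {0:s}
drop 5:t onto {4:t}
drop 6:s onto {2:u, 5:t}
drop 7:p onto {3:p}
drop 8:p onto {7:p}
ground layer = {0:s, 1:p}
drop-orders for the pieces not yet dropped (sum over which currently-grounded one goes next):
  1 to go: {6} 1  {8} 1
  2 to go: {5,6} 1  {6,8} 2  {7,8} 1
  3 to go: {3,7,8} 1  {4,5,6} 1  {5,6,8} 3  {6,7,8} 3
  4 to go: {3,6,7,8} 4  {4,5,6,8} 4  {5,6,7,8} 6
  5 to go: {2,3,6,7,8} 4  {3,5,6,7,8} 10  {4,5,6,7,8} 10
  6 to go: {1,2,3,6,7,8} 4  {2,3,5,6,7,8} 14  {3,4,5,6,7,8} 20
  7 to go: {1,2,3,5,6,7,8} 18  {2,3,4,5,6,7,8} 34
  if 0:s drops first: 52 orders
  if 1:p drops first: 34 orders
heap linearizations: 86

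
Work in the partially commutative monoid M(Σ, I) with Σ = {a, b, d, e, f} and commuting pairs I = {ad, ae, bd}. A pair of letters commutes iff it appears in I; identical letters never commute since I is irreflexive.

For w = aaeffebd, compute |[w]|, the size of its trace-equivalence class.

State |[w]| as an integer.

6

0(a) covers ∅
1(a) covers 0:a
2(e) covers ∅
3(f) covers 1:a, 2:e
4(f) covers 3:f
5(e) covers 4:f
6(b) covers 5:e
7(d) covers 5:e
floor of heap: 0:a, 2:e
completions by unplaced set U, small U first (add the entries for U minus each lowest piece of U):
  |U|=1: {6}:1  {7}:1
  |U|=2: {6,7}:2
  |U|=3: {5,6,7}:2
  |U|=4: {4,5,6,7}:2
  |U|=5: {3,4,5,6,7}:2
  |U|=6: {1,3,4,5,6,7}:2  {2,3,4,5,6,7}:2
  start at 0(a): 4
  start at 2(e): 2
sum over floor = 6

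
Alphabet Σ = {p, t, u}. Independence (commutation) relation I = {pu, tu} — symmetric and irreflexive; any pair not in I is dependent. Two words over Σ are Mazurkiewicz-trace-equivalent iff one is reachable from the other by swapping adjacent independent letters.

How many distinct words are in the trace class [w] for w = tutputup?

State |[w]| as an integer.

drop 0:t onto floor
drop 1:u onto floor
drop 2:t onto {0:t}
drop 3:p onto {2:t}
drop 4:u onto {1:u}
drop 5:t onto {3:p}
drop 6:u onto {4:u}
drop 7:p onto {5:t}
ground layer = {0:t, 1:u}
drop-orders for the pieces not yet dropped (sum over which currently-grounded one goes next):
  1 to go: {6} 1  {7} 1
  2 to go: {4,6} 1  {5,7} 1  {6,7} 2
  3 to go: {1,4,6} 1  {3,5,7} 1  {4,6,7} 3  {5,6,7} 3
  4 to go: {1,4,6,7} 4  {2,3,5,7} 1  {3,5,6,7} 4  {4,5,6,7} 6
  5 to go: {0,2,3,5,7} 1  {1,4,5,6,7} 10  {2,3,5,6,7} 5  {3,4,5,6,7} 10
  6 to go: {0,2,3,5,6,7} 6  {1,3,4,5,6,7} 20  {2,3,4,5,6,7} 15
  if 0:t drops first: 35 orders
  if 1:u drops first: 21 orders
heap linearizations: 56

56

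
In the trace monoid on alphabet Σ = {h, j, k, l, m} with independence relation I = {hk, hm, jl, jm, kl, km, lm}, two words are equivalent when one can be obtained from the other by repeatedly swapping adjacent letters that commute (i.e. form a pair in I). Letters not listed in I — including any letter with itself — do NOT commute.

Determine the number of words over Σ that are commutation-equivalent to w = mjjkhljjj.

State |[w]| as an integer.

piece 0:m — minimal
piece 1:j — minimal
piece 2:j rests on {1:j}
piece 3:k rests on {2:j}
piece 4:h rests on {2:j}
piece 5:l rests on {4:h}
piece 6:j rests on {3:k, 4:h}
piece 7:j rests on {6:j}
piece 8:j rests on {7:j}
minimal pieces: {0:m, 1:j}
ways to finish when only these pieces remain (= sum over removing one remaining piece with nothing left below it):
  1 left: {0}→1  {5}→1  {8}→1
  2 left: {0,5}→2  {0,8}→2  {5,8}→2  {7,8}→1
  3 left: {0,5,8}→6  {0,7,8}→3  {5,7,8}→3  {6,7,8}→1
  4 left: {0,5,7,8}→12  {0,6,7,8}→4  {3,6,7,8}→1  {5,6,7,8}→4
  5 left: {0,3,6,7,8}→5  {0,5,6,7,8}→20  {3,5,6,7,8}→5  {4,5,6,7,8}→4
  6 left: {0,3,5,6,7,8}→30  {0,4,5,6,7,8}→24  {3,4,5,6,7,8}→9
  7 left: {0,3,4,5,6,7,8}→63  {2,3,4,5,6,7,8}→9
  placing 0:m first → 9 extensions
  placing 1:j first → 72 extensions
total linear extensions = 81

81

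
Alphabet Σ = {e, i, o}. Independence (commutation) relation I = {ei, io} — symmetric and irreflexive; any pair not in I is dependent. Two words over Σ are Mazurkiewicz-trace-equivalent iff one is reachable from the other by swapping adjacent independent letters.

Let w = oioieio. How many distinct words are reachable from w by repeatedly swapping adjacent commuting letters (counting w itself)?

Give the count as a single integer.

0(o) covers ∅
1(i) covers ∅
2(o) covers 0:o
3(i) covers 1:i
4(e) covers 2:o
5(i) covers 3:i
6(o) covers 4:e
floor of heap: 0:o, 1:i
completions by unplaced set U, small U first (add the entries for U minus each lowest piece of U):
  |U|=1: {5}:1  {6}:1
  |U|=2: {3,5}:1  {4,6}:1  {5,6}:2
  |U|=3: {1,3,5}:1  {2,4,6}:1  {3,5,6}:3  {4,5,6}:3
  |U|=4: {0,2,4,6}:1  {1,3,5,6}:4  {2,4,5,6}:4  {3,4,5,6}:6
  |U|=5: {0,2,4,5,6}:5  {1,3,4,5,6}:10  {2,3,4,5,6}:10
  start at 0(o): 20
  start at 1(i): 15
sum over floor = 35

35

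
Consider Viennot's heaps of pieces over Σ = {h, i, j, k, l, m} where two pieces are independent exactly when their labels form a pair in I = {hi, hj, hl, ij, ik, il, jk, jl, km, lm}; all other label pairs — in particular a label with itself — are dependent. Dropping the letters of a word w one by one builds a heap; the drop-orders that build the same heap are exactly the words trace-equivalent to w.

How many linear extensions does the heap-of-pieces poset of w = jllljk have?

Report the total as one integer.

#0=j has no predecessor
#1=l has no predecessor
#2=l depends on [1:l]
#3=l depends on [2:l]
#4=j depends on [0:j]
#5=k depends on [3:l]
sources: [0:j, 1:l]
N(rest) = Σ N(rest − s) over sources s of rest; N(one piece) = 1:
  size 1 → [4]=1  [5]=1
  size 2 → [0,4]=1  [3,5]=1  [4,5]=2
  size 3 → [0,4,5]=3  [2,3,5]=1  [3,4,5]=3
  size 4 → [0,3,4,5]=6  [1,2,3,5]=1  [2,3,4,5]=4
  first=0(j) contributes 5
  first=1(l) contributes 10
|[w]| = 15

15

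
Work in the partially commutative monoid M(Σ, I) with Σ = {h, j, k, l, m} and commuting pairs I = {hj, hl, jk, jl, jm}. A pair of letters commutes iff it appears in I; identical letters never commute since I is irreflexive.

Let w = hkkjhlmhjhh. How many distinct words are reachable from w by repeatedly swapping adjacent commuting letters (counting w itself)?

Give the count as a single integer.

110

piece 0:h — minimal
piece 1:k rests on {0:h}
piece 2:k rests on {1:k}
piece 3:j — minimal
piece 4:h rests on {2:k}
piece 5:l rests on {2:k}
piece 6:m rests on {4:h, 5:l}
piece 7:h rests on {6:m}
piece 8:j rests on {3:j}
piece 9:h rests on {7:h}
piece 10:h rests on {9:h}
minimal pieces: {0:h, 3:j}
ways to finish when only these pieces remain (= sum over removing one remaining piece with nothing left below it):
  1 left: {8}→1  {10}→1
  2 left: {3,8}→1  {8,10}→2  {9,10}→1
  3 left: {3,8,10}→3  {7,9,10}→1  {8,9,10}→3
  4 left: {3,8,9,10}→6  {6,7,9,10}→1  {7,8,9,10}→4
  5 left: {3,7,8,9,10}→10  {4,6,7,9,10}→1  {5,6,7,9,10}→1  {6,7,8,9,10}→5
  6 left: {3,6,7,8,9,10}→15  {4,5,6,7,9,10}→2  {4,6,7,8,9,10}→6  {5,6,7,8,9,10}→6
  7 left: {2,4,5,6,7,9,10}→2  {3,4,6,7,8,9,10}→21  {3,5,6,7,8,9,10}→21  {4,5,6,7,8,9,10}→14
  8 left: {1,2,4,5,6,7,9,10}→2  {2,4,5,6,7,8,9,10}→16  {3,4,5,6,7,8,9,10}→56
  9 left: {0,1,2,4,5,6,7,9,10}→2  {1,2,4,5,6,7,8,9,10}→18  {2,3,4,5,6,7,8,9,10}→72
  placing 0:h first → 90 extensions
  placing 3:j first → 20 extensions
total linear extensions = 110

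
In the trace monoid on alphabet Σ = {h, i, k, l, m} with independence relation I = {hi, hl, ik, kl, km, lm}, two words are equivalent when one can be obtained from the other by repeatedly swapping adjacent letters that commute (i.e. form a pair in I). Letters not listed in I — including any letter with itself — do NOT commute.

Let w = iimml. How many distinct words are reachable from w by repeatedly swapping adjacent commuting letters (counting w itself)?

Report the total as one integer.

3

0(i) covers ∅
1(i) covers 0:i
2(m) covers 1:i
3(m) covers 2:m
4(l) covers 1:i
floor of heap: 0:i
completions by unplaced set U, small U first (add the entries for U minus each lowest piece of U):
  |U|=1: {3}:1  {4}:1
  |U|=2: {2,3}:1  {3,4}:2
  |U|=3: {2,3,4}:3
  start at 0(i): 3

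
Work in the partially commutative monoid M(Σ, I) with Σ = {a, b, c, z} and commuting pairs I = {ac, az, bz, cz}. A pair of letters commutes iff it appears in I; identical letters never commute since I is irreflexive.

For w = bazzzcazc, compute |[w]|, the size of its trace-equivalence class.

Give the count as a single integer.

0(b) covers ∅
1(a) covers 0:b
2(z) covers ∅
3(z) covers 2:z
4(z) covers 3:z
5(c) covers 0:b
6(a) covers 1:a
7(z) covers 4:z
8(c) covers 5:c
floor of heap: 0:b, 2:z
completions by unplaced set U, small U first (add the entries for U minus each lowest piece of U):
  |U|=1: {6}:1  {7}:1  {8}:1
  |U|=2: {1,6}:1  {4,7}:1  {5,8}:1  {6,7}:2  {6,8}:2  {7,8}:2
  |U|=3: {1,6,7}:3  {1,6,8}:3  {3,4,7}:1  {4,6,7}:3  {4,7,8}:3  {5,6,8}:3  {5,7,8}:3  {6,7,8}:6
  |U|=4: {1,4,6,7}:6  {1,5,6,8}:6  {1,6,7,8}:12  {2,3,4,7}:1  {3,4,6,7}:4  {3,4,7,8}:4  {4,5,7,8}:6  {4,6,7,8}:12  {5,6,7,8}:12
  |U|=5: {0,1,5,6,8}:6  {1,3,4,6,7}:10  {1,4,6,7,8}:30  {1,5,6,7,8}:30  {2,3,4,6,7}:5  {2,3,4,7,8}:5  {3,4,5,7,8}:10  {3,4,6,7,8}:20  {4,5,6,7,8}:30
  |U|=6: {0,1,5,6,7,8}:36  {1,2,3,4,6,7}:15  {1,3,4,6,7,8}:60  {1,4,5,6,7,8}:90  {2,3,4,5,7,8}:15  {2,3,4,6,7,8}:30  {3,4,5,6,7,8}:60
  |U|=7: {0,1,4,5,6,7,8}:126  {1,2,3,4,6,7,8}:105  {1,3,4,5,6,7,8}:210  {2,3,4,5,6,7,8}:105
  start at 0(b): 420
  start at 2(z): 336
sum over floor = 756

756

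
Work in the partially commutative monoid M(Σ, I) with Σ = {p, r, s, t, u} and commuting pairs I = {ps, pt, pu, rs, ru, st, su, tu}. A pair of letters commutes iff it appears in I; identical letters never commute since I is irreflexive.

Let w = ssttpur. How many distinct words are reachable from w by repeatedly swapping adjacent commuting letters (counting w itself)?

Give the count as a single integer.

0(s) covers ∅
1(s) covers 0:s
2(t) covers ∅
3(t) covers 2:t
4(p) covers ∅
5(u) covers ∅
6(r) covers 3:t, 4:p
floor of heap: 0:s, 2:t, 4:p, 5:u
completions by unplaced set U, small U first (add the entries for U minus each lowest piece of U):
  |U|=1: {1}:1  {5}:1  {6}:1
  |U|=2: {0,1}:1  {1,5}:2  {1,6}:2  {3,6}:1  {4,6}:1  {5,6}:2
  |U|=3: {0,1,5}:3  {0,1,6}:3  {1,3,6}:3  {1,4,6}:3  {1,5,6}:6  {2,3,6}:1  {3,4,6}:2  {3,5,6}:3  {4,5,6}:3
  |U|=4: {0,1,3,6}:6  {0,1,4,6}:6  {0,1,5,6}:12  {1,2,3,6}:4  {1,3,4,6}:8  {1,3,5,6}:12  {1,4,5,6}:12  {2,3,4,6}:3  {2,3,5,6}:4  {3,4,5,6}:8
  |U|=5: {0,1,2,3,6}:10  {0,1,3,4,6}:20  {0,1,3,5,6}:30  {0,1,4,5,6}:30  {1,2,3,4,6}:15  {1,2,3,5,6}:20  {1,3,4,5,6}:40  {2,3,4,5,6}:15
  start at 0(s): 90
  start at 2(t): 120
  start at 4(p): 60
  start at 5(u): 45
sum over floor = 315

315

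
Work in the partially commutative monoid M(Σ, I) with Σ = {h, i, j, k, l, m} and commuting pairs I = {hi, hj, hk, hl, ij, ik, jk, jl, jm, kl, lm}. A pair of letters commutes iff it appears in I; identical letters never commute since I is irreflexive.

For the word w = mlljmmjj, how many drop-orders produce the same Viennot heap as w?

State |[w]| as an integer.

0(m) covers ∅
1(l) covers ∅
2(l) covers 1:l
3(j) covers ∅
4(m) covers 0:m
5(m) covers 4:m
6(j) covers 3:j
7(j) covers 6:j
floor of heap: 0:m, 1:l, 3:j
completions by unplaced set U, small U first (add the entries for U minus each lowest piece of U):
  |U|=1: {2}:1  {5}:1  {7}:1
  |U|=2: {1,2}:1  {2,5}:2  {2,7}:2  {4,5}:1  {5,7}:2  {6,7}:1
  |U|=3: {0,4,5}:1  {1,2,5}:3  {1,2,7}:3  {2,4,5}:3  {2,5,7}:6  {2,6,7}:3  {3,6,7}:1  {4,5,7}:3  {5,6,7}:3
  |U|=4: {0,2,4,5}:4  {0,4,5,7}:4  {1,2,4,5}:6  {1,2,5,7}:12  {1,2,6,7}:6  {2,3,6,7}:4  {2,4,5,7}:12  {2,5,6,7}:12  {3,5,6,7}:4  {4,5,6,7}:6
  |U|=5: {0,1,2,4,5}:10  {0,2,4,5,7}:20  {0,4,5,6,7}:10  {1,2,3,6,7}:10  {1,2,4,5,7}:30  {1,2,5,6,7}:30  {2,3,5,6,7}:20  {2,4,5,6,7}:30  {3,4,5,6,7}:10
  |U|=6: {0,1,2,4,5,7}:60  {0,2,4,5,6,7}:60  {0,3,4,5,6,7}:20  {1,2,3,5,6,7}:60  {1,2,4,5,6,7}:90  {2,3,4,5,6,7}:60
  start at 0(m): 210
  start at 1(l): 140
  start at 3(j): 210
sum over floor = 560

560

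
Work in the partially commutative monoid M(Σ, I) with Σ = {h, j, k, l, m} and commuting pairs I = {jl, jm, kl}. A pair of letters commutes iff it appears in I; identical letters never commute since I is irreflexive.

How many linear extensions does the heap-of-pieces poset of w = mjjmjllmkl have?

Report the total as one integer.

140

0(m) covers ∅
1(j) covers ∅
2(j) covers 1:j
3(m) covers 0:m
4(j) covers 2:j
5(l) covers 3:m
6(l) covers 5:l
7(m) covers 6:l
8(k) covers 4:j, 7:m
9(l) covers 7:m
floor of heap: 0:m, 1:j
completions by unplaced set U, small U first (add the entries for U minus each lowest piece of U):
  |U|=1: {8}:1  {9}:1
  |U|=2: {4,8}:1  {8,9}:2
  |U|=3: {2,4,8}:1  {4,8,9}:3  {7,8,9}:2
  |U|=4: {1,2,4,8}:1  {2,4,8,9}:4  {4,7,8,9}:5  {6,7,8,9}:2
  |U|=5: {1,2,4,8,9}:5  {2,4,7,8,9}:9  {4,6,7,8,9}:7  {5,6,7,8,9}:2
  |U|=6: {1,2,4,7,8,9}:14  {2,4,6,7,8,9}:16  {3,5,6,7,8,9}:2  {4,5,6,7,8,9}:9
  |U|=7: {0,3,5,6,7,8,9}:2  {1,2,4,6,7,8,9}:30  {2,4,5,6,7,8,9}:25  {3,4,5,6,7,8,9}:11
  |U|=8: {0,3,4,5,6,7,8,9}:13  {1,2,4,5,6,7,8,9}:55  {2,3,4,5,6,7,8,9}:36
  start at 0(m): 91
  start at 1(j): 49
sum over floor = 140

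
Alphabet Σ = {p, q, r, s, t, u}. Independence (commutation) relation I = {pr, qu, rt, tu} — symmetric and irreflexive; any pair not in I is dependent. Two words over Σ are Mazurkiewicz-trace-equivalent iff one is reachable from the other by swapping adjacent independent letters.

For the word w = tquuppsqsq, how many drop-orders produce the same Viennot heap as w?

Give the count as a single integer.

#0=t has no predecessor
#1=q depends on [0:t]
#2=u has no predecessor
#3=u depends on [2:u]
#4=p depends on [1:q, 3:u]
#5=p depends on [4:p]
#6=s depends on [5:p]
#7=q depends on [6:s]
#8=s depends on [7:q]
#9=q depends on [8:s]
sources: [0:t, 2:u]
N(rest) = Σ N(rest − s) over sources s of rest; N(one piece) = 1:
  size 1 → [9]=1
  size 2 → [8,9]=1
  size 3 → [7,8,9]=1
  size 4 → [6,7,8,9]=1
  size 5 → [5,6,7,8,9]=1
  size 6 → [4,5,6,7,8,9]=1
  size 7 → [1,4,5,6,7,8,9]=1  [3,4,5,6,7,8,9]=1
  size 8 → [0,1,4,5,6,7,8,9]=1  [1,3,4,5,6,7,8,9]=2  [2,3,4,5,6,7,8,9]=1
  first=0(t) contributes 3
  first=2(u) contributes 3
|[w]| = 6

6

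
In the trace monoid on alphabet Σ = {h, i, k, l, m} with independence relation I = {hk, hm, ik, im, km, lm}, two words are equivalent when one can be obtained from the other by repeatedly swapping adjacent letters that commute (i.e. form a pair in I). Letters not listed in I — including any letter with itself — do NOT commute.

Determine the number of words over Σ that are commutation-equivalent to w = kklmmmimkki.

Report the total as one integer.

1980

#0=k has no predecessor
#1=k depends on [0:k]
#2=l depends on [1:k]
#3=m has no predecessor
#4=m depends on [3:m]
#5=m depends on [4:m]
#6=i depends on [2:l]
#7=m depends on [5:m]
#8=k depends on [2:l]
#9=k depends on [8:k]
#10=i depends on [6:i]
sources: [0:k, 3:m]
N(rest) = Σ N(rest − s) over sources s of rest; N(one piece) = 1:
  size 1 → [7]=1  [9]=1  [10]=1
  size 2 → [5,7]=1  [6,10]=1  [7,9]=2  [7,10]=2  [8,9]=1  [9,10]=2
  size 3 → [4,5,7]=1  [5,7,9]=3  [5,7,10]=3  [6,7,10]=3  [6,9,10]=3  [7,8,9]=3  [7,9,10]=6  [8,9,10]=3
  size 4 → [3,4,5,7]=1  [4,5,7,9]=4  [4,5,7,10]=4  [5,6,7,10]=6  [5,7,8,9]=6  [5,7,9,10]=12  [6,7,9,10]=12  [6,8,9,10]=6  [7,8,9,10]=12
  size 5 → [2,6,8,9,10]=6  [3,4,5,7,9]=5  [3,4,5,7,10]=5  [4,5,6,7,10]=10  [4,5,7,8,9]=10  [4,5,7,9,10]=20  [5,6,7,9,10]=30  [5,7,8,9,10]=30  [6,7,8,9,10]=30
  size 6 → [1,2,6,8,9,10]=6  [2,6,7,8,9,10]=36  [3,4,5,6,7,10]=15  [3,4,5,7,8,9]=15  [3,4,5,7,9,10]=30  [4,5,6,7,9,10]=60  [4,5,7,8,9,10]=60  [5,6,7,8,9,10]=90
  size 7 → [0,1,2,6,8,9,10]=6  [1,2,6,7,8,9,10]=42  [2,5,6,7,8,9,10]=126  [3,4,5,6,7,9,10]=105  [3,4,5,7,8,9,10]=105  [4,5,6,7,8,9,10]=210
  size 8 → [0,1,2,6,7,8,9,10]=48  [1,2,5,6,7,8,9,10]=168  [2,4,5,6,7,8,9,10]=336  [3,4,5,6,7,8,9,10]=420
  size 9 → [0,1,2,5,6,7,8,9,10]=216  [1,2,4,5,6,7,8,9,10]=504  [2,3,4,5,6,7,8,9,10]=756
  first=0(k) contributes 1260
  first=3(m) contributes 720
|[w]| = 1980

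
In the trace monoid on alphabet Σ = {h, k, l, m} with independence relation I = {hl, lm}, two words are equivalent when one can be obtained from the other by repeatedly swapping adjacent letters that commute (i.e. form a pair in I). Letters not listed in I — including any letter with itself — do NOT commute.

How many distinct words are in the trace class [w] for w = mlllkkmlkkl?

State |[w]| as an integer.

drop 0:m onto floor
drop 1:l onto floor
drop 2:l onto {1:l}
drop 3:l onto {2:l}
drop 4:k onto {0:m, 3:l}
drop 5:k onto {4:k}
drop 6:m onto {5:k}
drop 7:l onto {5:k}
drop 8:k onto {6:m, 7:l}
drop 9:k onto {8:k}
drop 10:l onto {9:k}
ground layer = {0:m, 1:l}
drop-orders for the pieces not yet dropped (sum over which currently-grounded one goes next):
  1 to go: {10} 1
  2 to go: {9,10} 1
  3 to go: {8,9,10} 1
  4 to go: {6,8,9,10} 1  {7,8,9,10} 1
  5 to go: {6,7,8,9,10} 2
  6 to go: {5,6,7,8,9,10} 2
  7 to go: {4,5,6,7,8,9,10} 2
  8 to go: {0,4,5,6,7,8,9,10} 2  {3,4,5,6,7,8,9,10} 2
  9 to go: {0,3,4,5,6,7,8,9,10} 4  {2,3,4,5,6,7,8,9,10} 2
  if 0:m drops first: 2 orders
  if 1:l drops first: 6 orders
heap linearizations: 8

8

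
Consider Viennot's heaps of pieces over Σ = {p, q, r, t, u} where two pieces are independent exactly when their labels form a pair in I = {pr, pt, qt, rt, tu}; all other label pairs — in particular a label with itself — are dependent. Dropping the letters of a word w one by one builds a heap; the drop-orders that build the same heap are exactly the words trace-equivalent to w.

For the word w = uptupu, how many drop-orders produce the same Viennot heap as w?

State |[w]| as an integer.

drop 0:u onto floor
drop 1:p onto {0:u}
drop 2:t onto floor
drop 3:u onto {1:p}
drop 4:p onto {3:u}
drop 5:u onto {4:p}
ground layer = {0:u, 2:t}
drop-orders for the pieces not yet dropped (sum over which currently-grounded one goes next):
  1 to go: {2} 1  {5} 1
  2 to go: {2,5} 2  {4,5} 1
  3 to go: {2,4,5} 3  {3,4,5} 1
  4 to go: {1,3,4,5} 1  {2,3,4,5} 4
  if 0:u drops first: 5 orders
  if 2:t drops first: 1 orders
heap linearizations: 6

6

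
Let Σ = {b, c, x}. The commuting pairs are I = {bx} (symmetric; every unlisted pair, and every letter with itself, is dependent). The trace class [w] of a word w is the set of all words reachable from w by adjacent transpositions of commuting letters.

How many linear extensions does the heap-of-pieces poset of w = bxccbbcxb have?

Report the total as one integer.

4

0(b) covers ∅
1(x) covers ∅
2(c) covers 0:b, 1:x
3(c) covers 2:c
4(b) covers 3:c
5(b) covers 4:b
6(c) covers 5:b
7(x) covers 6:c
8(b) covers 6:c
floor of heap: 0:b, 1:x
completions by unplaced set U, small U first (add the entries for U minus each lowest piece of U):
  |U|=1: {7}:1  {8}:1
  |U|=2: {7,8}:2
  |U|=3: {6,7,8}:2
  |U|=4: {5,6,7,8}:2
  |U|=5: {4,5,6,7,8}:2
  |U|=6: {3,4,5,6,7,8}:2
  |U|=7: {2,3,4,5,6,7,8}:2
  start at 0(b): 2
  start at 1(x): 2
sum over floor = 4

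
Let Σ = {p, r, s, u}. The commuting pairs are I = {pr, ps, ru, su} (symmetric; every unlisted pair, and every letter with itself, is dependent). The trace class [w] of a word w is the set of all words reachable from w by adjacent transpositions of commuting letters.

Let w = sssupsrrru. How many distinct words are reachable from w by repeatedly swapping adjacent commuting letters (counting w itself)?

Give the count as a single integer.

drop 0:s onto floor
drop 1:s onto {0:s}
drop 2:s onto {1:s}
drop 3:u onto floor
drop 4:p onto {3:u}
drop 5:s onto {2:s}
drop 6:r onto {5:s}
drop 7:r onto {6:r}
drop 8:r onto {7:r}
drop 9:u onto {4:p}
ground layer = {0:s, 3:u}
drop-orders for the pieces not yet dropped (sum over which currently-grounded one goes next):
  1 to go: {8} 1  {9} 1
  2 to go: {4,9} 1  {7,8} 1  {8,9} 2
  3 to go: {3,4,9} 1  {4,8,9} 3  {6,7,8} 1  {7,8,9} 3
  4 to go: {3,4,8,9} 4  {4,7,8,9} 6  {5,6,7,8} 1  {6,7,8,9} 4
  5 to go: {2,5,6,7,8} 1  {3,4,7,8,9} 10  {4,6,7,8,9} 10  {5,6,7,8,9} 5
  6 to go: {1,2,5,6,7,8} 1  {2,5,6,7,8,9} 6  {3,4,6,7,8,9} 20  {4,5,6,7,8,9} 15
  7 to go: {0,1,2,5,6,7,8} 1  {1,2,5,6,7,8,9} 7  {2,4,5,6,7,8,9} 21  {3,4,5,6,7,8,9} 35
  8 to go: {0,1,2,5,6,7,8,9} 8  {1,2,4,5,6,7,8,9} 28  {2,3,4,5,6,7,8,9} 56
  if 0:s drops first: 84 orders
  if 3:u drops first: 36 orders
heap linearizations: 120

120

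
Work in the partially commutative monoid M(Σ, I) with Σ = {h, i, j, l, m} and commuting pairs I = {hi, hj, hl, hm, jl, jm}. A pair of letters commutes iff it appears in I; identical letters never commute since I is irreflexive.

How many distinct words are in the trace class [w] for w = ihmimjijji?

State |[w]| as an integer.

20

drop 0:i onto floor
drop 1:h onto floor
drop 2:m onto {0:i}
drop 3:i onto {2:m}
drop 4:m onto {3:i}
drop 5:j onto {3:i}
drop 6:i onto {4:m, 5:j}
drop 7:j onto {6:i}
drop 8:j onto {7:j}
drop 9:i onto {8:j}
ground layer = {0:i, 1:h}
drop-orders for the pieces not yet dropped (sum over which currently-grounded one goes next):
  1 to go: {1} 1  {9} 1
  2 to go: {1,9} 2  {8,9} 1
  3 to go: {1,8,9} 3  {7,8,9} 1
  4 to go: {1,7,8,9} 4  {6,7,8,9} 1
  5 to go: {1,6,7,8,9} 5  {4,6,7,8,9} 1  {5,6,7,8,9} 1
  6 to go: {1,4,6,7,8,9} 6  {1,5,6,7,8,9} 6  {4,5,6,7,8,9} 2
  7 to go: {1,4,5,6,7,8,9} 14  {3,4,5,6,7,8,9} 2
  8 to go: {1,3,4,5,6,7,8,9} 16  {2,3,4,5,6,7,8,9} 2
  if 0:i drops first: 18 orders
  if 1:h drops first: 2 orders
heap linearizations: 20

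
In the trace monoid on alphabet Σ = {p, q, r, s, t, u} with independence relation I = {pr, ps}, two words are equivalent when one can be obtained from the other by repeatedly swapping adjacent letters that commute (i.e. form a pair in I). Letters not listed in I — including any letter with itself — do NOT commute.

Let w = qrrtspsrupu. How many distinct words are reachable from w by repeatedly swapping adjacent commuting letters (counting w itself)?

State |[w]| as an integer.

4

0(q) covers ∅
1(r) covers 0:q
2(r) covers 1:r
3(t) covers 2:r
4(s) covers 3:t
5(p) covers 3:t
6(s) covers 4:s
7(r) covers 6:s
8(u) covers 5:p, 7:r
9(p) covers 8:u
10(u) covers 9:p
floor of heap: 0:q
completions by unplaced set U, small U first (add the entries for U minus each lowest piece of U):
  |U|=1: {10}:1
  |U|=2: {9,10}:1
  |U|=3: {8,9,10}:1
  |U|=4: {5,8,9,10}:1  {7,8,9,10}:1
  |U|=5: {5,7,8,9,10}:2  {6,7,8,9,10}:1
  |U|=6: {4,6,7,8,9,10}:1  {5,6,7,8,9,10}:3
  |U|=7: {4,5,6,7,8,9,10}:4
  |U|=8: {3,4,5,6,7,8,9,10}:4
  |U|=9: {2,3,4,5,6,7,8,9,10}:4
  start at 0(q): 4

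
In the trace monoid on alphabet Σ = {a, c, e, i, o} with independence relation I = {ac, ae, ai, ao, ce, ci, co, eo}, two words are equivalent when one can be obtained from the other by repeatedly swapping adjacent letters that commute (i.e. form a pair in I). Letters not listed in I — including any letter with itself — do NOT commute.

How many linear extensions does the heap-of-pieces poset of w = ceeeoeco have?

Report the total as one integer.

drop 0:c onto floor
drop 1:e onto floor
drop 2:e onto {1:e}
drop 3:e onto {2:e}
drop 4:o onto floor
drop 5:e onto {3:e}
drop 6:c onto {0:c}
drop 7:o onto {4:o}
ground layer = {0:c, 1:e, 4:o}
drop-orders for the pieces not yet dropped (sum over which currently-grounded one goes next):
  1 to go: {5} 1  {6} 1  {7} 1
  2 to go: {0,6} 1  {3,5} 1  {4,7} 1  {5,6} 2  {5,7} 2  {6,7} 2
  3 to go: {0,5,6} 3  {0,6,7} 3  {2,3,5} 1  {3,5,6} 3  {3,5,7} 3  {4,5,7} 3  {4,6,7} 3  {5,6,7} 6
  4 to go: {0,3,5,6} 6  {0,4,6,7} 6  {0,5,6,7} 12  {1,2,3,5} 1  {2,3,5,6} 4  {2,3,5,7} 4  {3,4,5,7} 6  {3,5,6,7} 12  {4,5,6,7} 12
  5 to go: {0,2,3,5,6} 10  {0,3,5,6,7} 30  {0,4,5,6,7} 30  {1,2,3,5,6} 5  {1,2,3,5,7} 5  {2,3,4,5,7} 10  {2,3,5,6,7} 20  {3,4,5,6,7} 30
  6 to go: {0,1,2,3,5,6} 15  {0,2,3,5,6,7} 60  {0,3,4,5,6,7} 90  {1,2,3,4,5,7} 15  {1,2,3,5,6,7} 30  {2,3,4,5,6,7} 60
  if 0:c drops first: 105 orders
  if 1:e drops first: 210 orders
  if 4:o drops first: 105 orders
heap linearizations: 420

420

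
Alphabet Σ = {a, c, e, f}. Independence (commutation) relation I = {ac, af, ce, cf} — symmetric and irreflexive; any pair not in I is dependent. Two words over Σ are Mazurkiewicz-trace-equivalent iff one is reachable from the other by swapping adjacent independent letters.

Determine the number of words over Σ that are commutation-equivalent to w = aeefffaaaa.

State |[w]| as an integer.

35

#0=a has no predecessor
#1=e depends on [0:a]
#2=e depends on [1:e]
#3=f depends on [2:e]
#4=f depends on [3:f]
#5=f depends on [4:f]
#6=a depends on [2:e]
#7=a depends on [6:a]
#8=a depends on [7:a]
#9=a depends on [8:a]
sources: [0:a]
N(rest) = Σ N(rest − s) over sources s of rest; N(one piece) = 1:
  size 1 → [5]=1  [9]=1
  size 2 → [4,5]=1  [5,9]=2  [8,9]=1
  size 3 → [3,4,5]=1  [4,5,9]=3  [5,8,9]=3  [7,8,9]=1
  size 4 → [3,4,5,9]=4  [4,5,8,9]=6  [5,7,8,9]=4  [6,7,8,9]=1
  size 5 → [3,4,5,8,9]=10  [4,5,7,8,9]=10  [5,6,7,8,9]=5
  size 6 → [3,4,5,7,8,9]=20  [4,5,6,7,8,9]=15
  size 7 → [3,4,5,6,7,8,9]=35
  size 8 → [2,3,4,5,6,7,8,9]=35
  first=0(a) contributes 35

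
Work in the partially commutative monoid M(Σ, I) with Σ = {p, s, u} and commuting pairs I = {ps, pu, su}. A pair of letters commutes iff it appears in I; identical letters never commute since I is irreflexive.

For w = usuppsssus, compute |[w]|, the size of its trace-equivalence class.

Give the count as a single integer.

2520

#0=u has no predecessor
#1=s has no predecessor
#2=u depends on [0:u]
#3=p has no predecessor
#4=p depends on [3:p]
#5=s depends on [1:s]
#6=s depends on [5:s]
#7=s depends on [6:s]
#8=u depends on [2:u]
#9=s depends on [7:s]
sources: [0:u, 1:s, 3:p]
N(rest) = Σ N(rest − s) over sources s of rest; N(one piece) = 1:
  size 1 → [4]=1  [8]=1  [9]=1
  size 2 → [2,8]=1  [3,4]=1  [4,8]=2  [4,9]=2  [7,9]=1  [8,9]=2
  size 3 → [0,2,8]=1  [2,4,8]=3  [2,8,9]=3  [3,4,8]=3  [3,4,9]=3  [4,7,9]=3  [4,8,9]=6  [6,7,9]=1  [7,8,9]=3
  size 4 → [0,2,4,8]=4  [0,2,8,9]=4  [2,3,4,8]=6  [2,4,8,9]=12  [2,7,8,9]=6  [3,4,7,9]=6  [3,4,8,9]=12  [4,6,7,9]=4  [4,7,8,9]=12  [5,6,7,9]=1  [6,7,8,9]=4
  size 5 → [0,2,3,4,8]=10  [0,2,4,8,9]=20  [0,2,7,8,9]=10  [1,5,6,7,9]=1  [2,3,4,8,9]=30  [2,4,7,8,9]=30  [2,6,7,8,9]=10  [3,4,6,7,9]=10  [3,4,7,8,9]=30  [4,5,6,7,9]=5  [4,6,7,8,9]=20  [5,6,7,8,9]=5
  size 6 → [0,2,3,4,8,9]=60  [0,2,4,7,8,9]=60  [0,2,6,7,8,9]=20  [1,4,5,6,7,9]=6  [1,5,6,7,8,9]=6  [2,3,4,7,8,9]=90  [2,4,6,7,8,9]=60  [2,5,6,7,8,9]=15  [3,4,5,6,7,9]=15  [3,4,6,7,8,9]=60  [4,5,6,7,8,9]=30
  size 7 → [0,2,3,4,7,8,9]=210  [0,2,4,6,7,8,9]=140  [0,2,5,6,7,8,9]=35  [1,2,5,6,7,8,9]=21  [1,3,4,5,6,7,9]=21  [1,4,5,6,7,8,9]=42  [2,3,4,6,7,8,9]=210  [2,4,5,6,7,8,9]=105  [3,4,5,6,7,8,9]=105
  size 8 → [0,1,2,5,6,7,8,9]=56  [0,2,3,4,6,7,8,9]=560  [0,2,4,5,6,7,8,9]=280  [1,2,4,5,6,7,8,9]=168  [1,3,4,5,6,7,8,9]=168  [2,3,4,5,6,7,8,9]=420
  first=0(u) contributes 756
  first=1(s) contributes 1260
  first=3(p) contributes 504
|[w]| = 2520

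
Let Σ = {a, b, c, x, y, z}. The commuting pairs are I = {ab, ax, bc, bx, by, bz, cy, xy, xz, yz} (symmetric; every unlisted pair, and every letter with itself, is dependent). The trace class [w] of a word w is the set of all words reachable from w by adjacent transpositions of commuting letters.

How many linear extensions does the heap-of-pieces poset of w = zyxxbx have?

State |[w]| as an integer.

#0=z has no predecessor
#1=y has no predecessor
#2=x has no predecessor
#3=x depends on [2:x]
#4=b has no predecessor
#5=x depends on [3:x]
sources: [0:z, 1:y, 2:x, 4:b]
N(rest) = Σ N(rest − s) over sources s of rest; N(one piece) = 1:
  size 1 → [0]=1  [1]=1  [4]=1  [5]=1
  size 2 → [0,1]=2  [0,4]=2  [0,5]=2  [1,4]=2  [1,5]=2  [3,5]=1  [4,5]=2
  size 3 → [0,1,4]=6  [0,1,5]=6  [0,3,5]=3  [0,4,5]=6  [1,3,5]=3  [1,4,5]=6  [2,3,5]=1  [3,4,5]=3
  size 4 → [0,1,3,5]=12  [0,1,4,5]=24  [0,2,3,5]=4  [0,3,4,5]=12  [1,2,3,5]=4  [1,3,4,5]=12  [2,3,4,5]=4
  first=0(z) contributes 20
  first=1(y) contributes 20
  first=2(x) contributes 60
  first=4(b) contributes 20
|[w]| = 120

120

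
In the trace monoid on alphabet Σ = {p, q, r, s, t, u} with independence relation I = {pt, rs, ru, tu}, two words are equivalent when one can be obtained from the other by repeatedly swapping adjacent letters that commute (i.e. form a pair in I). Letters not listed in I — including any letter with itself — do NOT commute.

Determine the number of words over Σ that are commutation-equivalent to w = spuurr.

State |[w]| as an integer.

drop 0:s onto floor
drop 1:p onto {0:s}
drop 2:u onto {1:p}
drop 3:u onto {2:u}
drop 4:r onto {1:p}
drop 5:r onto {4:r}
ground layer = {0:s}
drop-orders for the pieces not yet dropped (sum over which currently-grounded one goes next):
  1 to go: {3} 1  {5} 1
  2 to go: {2,3} 1  {3,5} 2  {4,5} 1
  3 to go: {2,3,5} 3  {3,4,5} 3
  4 to go: {2,3,4,5} 6
  if 0:s drops first: 6 orders

6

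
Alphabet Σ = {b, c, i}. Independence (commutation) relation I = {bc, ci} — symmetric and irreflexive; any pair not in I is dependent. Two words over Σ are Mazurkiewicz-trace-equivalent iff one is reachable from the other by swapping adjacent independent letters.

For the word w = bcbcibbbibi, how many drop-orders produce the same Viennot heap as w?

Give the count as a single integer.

55

0(b) covers ∅
1(c) covers ∅
2(b) covers 0:b
3(c) covers 1:c
4(i) covers 2:b
5(b) covers 4:i
6(b) covers 5:b
7(b) covers 6:b
8(i) covers 7:b
9(b) covers 8:i
10(i) covers 9:b
floor of heap: 0:b, 1:c
completions by unplaced set U, small U first (add the entries for U minus each lowest piece of U):
  |U|=1: {3}:1  {10}:1
  |U|=2: {1,3}:1  {3,10}:2  {9,10}:1
  |U|=3: {1,3,10}:3  {3,9,10}:3  {8,9,10}:1
  |U|=4: {1,3,9,10}:6  {3,8,9,10}:4  {7,8,9,10}:1
  |U|=5: {1,3,8,9,10}:10  {3,7,8,9,10}:5  {6,7,8,9,10}:1
  |U|=6: {1,3,7,8,9,10}:15  {3,6,7,8,9,10}:6  {5,6,7,8,9,10}:1
  |U|=7: {1,3,6,7,8,9,10}:21  {3,5,6,7,8,9,10}:7  {4,5,6,7,8,9,10}:1
  |U|=8: {1,3,5,6,7,8,9,10}:28  {2,4,5,6,7,8,9,10}:1  {3,4,5,6,7,8,9,10}:8
  |U|=9: {0,2,4,5,6,7,8,9,10}:1  {1,3,4,5,6,7,8,9,10}:36  {2,3,4,5,6,7,8,9,10}:9
  start at 0(b): 45
  start at 1(c): 10
sum over floor = 55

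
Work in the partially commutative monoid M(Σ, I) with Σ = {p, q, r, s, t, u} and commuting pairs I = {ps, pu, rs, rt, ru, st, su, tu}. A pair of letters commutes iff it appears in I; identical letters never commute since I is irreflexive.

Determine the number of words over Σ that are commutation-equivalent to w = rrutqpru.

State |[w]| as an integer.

36

drop 0:r onto floor
drop 1:r onto {0:r}
drop 2:u onto floor
drop 3:t onto floor
drop 4:q onto {1:r, 2:u, 3:t}
drop 5:p onto {4:q}
drop 6:r onto {5:p}
drop 7:u onto {4:q}
ground layer = {0:r, 2:u, 3:t}
drop-orders for the pieces not yet dropped (sum over which currently-grounded one goes next):
  1 to go: {6} 1  {7} 1
  2 to go: {5,6} 1  {6,7} 2
  3 to go: {5,6,7} 3
  4 to go: {4,5,6,7} 3
  5 to go: {1,4,5,6,7} 3  {2,4,5,6,7} 3  {3,4,5,6,7} 3
  6 to go: {0,1,4,5,6,7} 3  {1,2,4,5,6,7} 6  {1,3,4,5,6,7} 6  {2,3,4,5,6,7} 6
  if 0:r drops first: 18 orders
  if 2:u drops first: 9 orders
  if 3:t drops first: 9 orders
heap linearizations: 36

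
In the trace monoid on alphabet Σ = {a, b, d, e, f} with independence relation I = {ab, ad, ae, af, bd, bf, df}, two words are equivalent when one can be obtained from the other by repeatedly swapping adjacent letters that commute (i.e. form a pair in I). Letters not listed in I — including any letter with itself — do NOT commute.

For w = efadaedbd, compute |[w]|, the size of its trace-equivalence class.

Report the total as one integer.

216

drop 0:e onto floor
drop 1:f onto {0:e}
drop 2:a onto floor
drop 3:d onto {0:e}
drop 4:a onto {2:a}
drop 5:e onto {1:f, 3:d}
drop 6:d onto {5:e}
drop 7:b onto {5:e}
drop 8:d onto {6:d}
ground layer = {0:e, 2:a}
drop-orders for the pieces not yet dropped (sum over which currently-grounded one goes next):
  1 to go: {4} 1  {7} 1  {8} 1
  2 to go: {2,4} 1  {4,7} 2  {4,8} 2  {6,8} 1  {7,8} 2
  3 to go: {2,4,7} 3  {2,4,8} 3  {4,6,8} 3  {4,7,8} 6  {6,7,8} 3
  4 to go: {2,4,6,8} 6  {2,4,7,8} 12  {4,6,7,8} 12  {5,6,7,8} 3
  5 to go: {1,5,6,7,8} 3  {2,4,6,7,8} 30  {3,5,6,7,8} 3  {4,5,6,7,8} 15
  6 to go: {1,3,5,6,7,8} 6  {1,4,5,6,7,8} 18  {2,4,5,6,7,8} 45  {3,4,5,6,7,8} 18
  7 to go: {0,1,3,5,6,7,8} 6  {1,2,4,5,6,7,8} 63  {1,3,4,5,6,7,8} 42  {2,3,4,5,6,7,8} 63
  if 0:e drops first: 168 orders
  if 2:a drops first: 48 orders
heap linearizations: 216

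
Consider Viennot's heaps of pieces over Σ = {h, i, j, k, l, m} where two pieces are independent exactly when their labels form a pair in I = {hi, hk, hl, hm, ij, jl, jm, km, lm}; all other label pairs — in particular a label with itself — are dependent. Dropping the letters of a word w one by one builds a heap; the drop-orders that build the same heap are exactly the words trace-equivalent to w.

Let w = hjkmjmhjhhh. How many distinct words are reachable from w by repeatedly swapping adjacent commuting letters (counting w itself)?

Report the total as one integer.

55

piece 0:h — minimal
piece 1:j rests on {0:h}
piece 2:k rests on {1:j}
piece 3:m — minimal
piece 4:j rests on {2:k}
piece 5:m rests on {3:m}
piece 6:h rests on {4:j}
piece 7:j rests on {6:h}
piece 8:h rests on {7:j}
piece 9:h rests on {8:h}
piece 10:h rests on {9:h}
minimal pieces: {0:h, 3:m}
ways to finish when only these pieces remain (= sum over removing one remaining piece with nothing left below it):
  1 left: {5}→1  {10}→1
  2 left: {3,5}→1  {5,10}→2  {9,10}→1
  3 left: {3,5,10}→3  {5,9,10}→3  {8,9,10}→1
  4 left: {3,5,9,10}→6  {5,8,9,10}→4  {7,8,9,10}→1
  5 left: {3,5,8,9,10}→10  {5,7,8,9,10}→5  {6,7,8,9,10}→1
  6 left: {3,5,7,8,9,10}→15  {4,6,7,8,9,10}→1  {5,6,7,8,9,10}→6
  7 left: {2,4,6,7,8,9,10}→1  {3,5,6,7,8,9,10}→21  {4,5,6,7,8,9,10}→7
  8 left: {1,2,4,6,7,8,9,10}→1  {2,4,5,6,7,8,9,10}→8  {3,4,5,6,7,8,9,10}→28
  9 left: {0,1,2,4,6,7,8,9,10}→1  {1,2,4,5,6,7,8,9,10}→9  {2,3,4,5,6,7,8,9,10}→36
  placing 0:h first → 45 extensions
  placing 3:m first → 10 extensions
total linear extensions = 55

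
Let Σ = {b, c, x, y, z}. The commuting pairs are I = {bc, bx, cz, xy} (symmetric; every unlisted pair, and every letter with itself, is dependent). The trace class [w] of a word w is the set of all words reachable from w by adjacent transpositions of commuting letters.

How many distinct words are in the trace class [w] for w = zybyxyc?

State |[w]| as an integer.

5

#0=z has no predecessor
#1=y depends on [0:z]
#2=b depends on [1:y]
#3=y depends on [2:b]
#4=x depends on [0:z]
#5=y depends on [3:y]
#6=c depends on [4:x, 5:y]
sources: [0:z]
N(rest) = Σ N(rest − s) over sources s of rest; N(one piece) = 1:
  size 1 → [6]=1
  size 2 → [4,6]=1  [5,6]=1
  size 3 → [3,5,6]=1  [4,5,6]=2
  size 4 → [2,3,5,6]=1  [3,4,5,6]=3
  size 5 → [1,2,3,5,6]=1  [2,3,4,5,6]=4
  first=0(z) contributes 5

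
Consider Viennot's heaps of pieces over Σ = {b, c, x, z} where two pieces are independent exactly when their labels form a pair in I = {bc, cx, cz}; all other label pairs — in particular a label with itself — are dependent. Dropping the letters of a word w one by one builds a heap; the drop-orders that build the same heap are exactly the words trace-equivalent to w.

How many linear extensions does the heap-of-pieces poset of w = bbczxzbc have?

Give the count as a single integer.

28

drop 0:b onto floor
drop 1:b onto {0:b}
drop 2:c onto floor
drop 3:z onto {1:b}
drop 4:x onto {3:z}
drop 5:z onto {4:x}
drop 6:b onto {5:z}
drop 7:c onto {2:c}
ground layer = {0:b, 2:c}
drop-orders for the pieces not yet dropped (sum over which currently-grounded one goes next):
  1 to go: {6} 1  {7} 1
  2 to go: {2,7} 1  {5,6} 1  {6,7} 2
  3 to go: {2,6,7} 3  {4,5,6} 1  {5,6,7} 3
  4 to go: {2,5,6,7} 6  {3,4,5,6} 1  {4,5,6,7} 4
  5 to go: {1,3,4,5,6} 1  {2,4,5,6,7} 10  {3,4,5,6,7} 5
  6 to go: {0,1,3,4,5,6} 1  {1,3,4,5,6,7} 6  {2,3,4,5,6,7} 15
  if 0:b drops first: 21 orders
  if 2:c drops first: 7 orders
heap linearizations: 28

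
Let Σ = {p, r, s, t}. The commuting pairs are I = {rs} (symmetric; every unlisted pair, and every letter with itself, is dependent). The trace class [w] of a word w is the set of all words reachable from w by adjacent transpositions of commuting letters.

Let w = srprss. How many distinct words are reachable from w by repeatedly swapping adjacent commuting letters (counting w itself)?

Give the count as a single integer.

6

0(s) covers ∅
1(r) covers ∅
2(p) covers 0:s, 1:r
3(r) covers 2:p
4(s) covers 2:p
5(s) covers 4:s
floor of heap: 0:s, 1:r
completions by unplaced set U, small U first (add the entries for U minus each lowest piece of U):
  |U|=1: {3}:1  {5}:1
  |U|=2: {3,5}:2  {4,5}:1
  |U|=3: {3,4,5}:3
  |U|=4: {2,3,4,5}:3
  start at 0(s): 3
  start at 1(r): 3
sum over floor = 6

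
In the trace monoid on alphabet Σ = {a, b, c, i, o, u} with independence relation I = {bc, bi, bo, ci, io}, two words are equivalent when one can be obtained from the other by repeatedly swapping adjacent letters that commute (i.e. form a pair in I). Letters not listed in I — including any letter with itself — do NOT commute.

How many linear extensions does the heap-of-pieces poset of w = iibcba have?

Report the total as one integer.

drop 0:i onto floor
drop 1:i onto {0:i}
drop 2:b onto floor
drop 3:c onto floor
drop 4:b onto {2:b}
drop 5:a onto {1:i, 3:c, 4:b}
ground layer = {0:i, 2:b, 3:c}
drop-orders for the pieces not yet dropped (sum over which currently-grounded one goes next):
  1 to go: {5} 1
  2 to go: {1,5} 1  {3,5} 1  {4,5} 1
  3 to go: {0,1,5} 1  {1,3,5} 2  {1,4,5} 2  {2,4,5} 1  {3,4,5} 2
  4 to go: {0,1,3,5} 3  {0,1,4,5} 3  {1,2,4,5} 3  {1,3,4,5} 6  {2,3,4,5} 3
  if 0:i drops first: 12 orders
  if 2:b drops first: 12 orders
  if 3:c drops first: 6 orders
heap linearizations: 30

30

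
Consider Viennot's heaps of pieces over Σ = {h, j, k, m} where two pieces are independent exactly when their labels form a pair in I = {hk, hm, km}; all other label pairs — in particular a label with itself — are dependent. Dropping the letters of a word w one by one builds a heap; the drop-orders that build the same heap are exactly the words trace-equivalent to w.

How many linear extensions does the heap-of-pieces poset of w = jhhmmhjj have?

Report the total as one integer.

#0=j has no predecessor
#1=h depends on [0:j]
#2=h depends on [1:h]
#3=m depends on [0:j]
#4=m depends on [3:m]
#5=h depends on [2:h]
#6=j depends on [4:m, 5:h]
#7=j depends on [6:j]
sources: [0:j]
N(rest) = Σ N(rest − s) over sources s of rest; N(one piece) = 1:
  size 1 → [7]=1
  size 2 → [6,7]=1
  size 3 → [4,6,7]=1  [5,6,7]=1
  size 4 → [2,5,6,7]=1  [3,4,6,7]=1  [4,5,6,7]=2
  size 5 → [1,2,5,6,7]=1  [2,4,5,6,7]=3  [3,4,5,6,7]=3
  size 6 → [1,2,4,5,6,7]=4  [2,3,4,5,6,7]=6
  first=0(j) contributes 10

10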